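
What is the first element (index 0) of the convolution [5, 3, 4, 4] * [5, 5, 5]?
Use y[k] = Σ_i a[i]·b[k-i] at k=0. y[0] = 5×5 = 25

25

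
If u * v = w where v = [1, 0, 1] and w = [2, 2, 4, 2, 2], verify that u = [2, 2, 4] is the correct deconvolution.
Forward-compute [2, 2, 4] * [1, 0, 1]: w[0] = 2×1 = 2; w[1] = 2×0 + 2×1 = 2; w[2] = 2×1 + 2×0 + 4×1 = 6; w[3] = 2×1 + 4×0 = 2; w[4] = 4×1 = 4 → [2, 2, 6, 2, 4]. Does not match given w = [2, 2, 4, 2, 2].

Not verified. [2, 2, 4] * [1, 0, 1] = [2, 2, 6, 2, 4], which differs from [2, 2, 4, 2, 2] at index 2.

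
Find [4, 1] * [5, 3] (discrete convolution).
y[0] = 4×5 = 20; y[1] = 4×3 + 1×5 = 17; y[2] = 1×3 = 3

[20, 17, 3]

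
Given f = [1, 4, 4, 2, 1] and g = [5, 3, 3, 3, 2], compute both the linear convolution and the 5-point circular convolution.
Linear: y_lin[0] = 1×5 = 5; y_lin[1] = 1×3 + 4×5 = 23; y_lin[2] = 1×3 + 4×3 + 4×5 = 35; y_lin[3] = 1×3 + 4×3 + 4×3 + 2×5 = 37; y_lin[4] = 1×2 + 4×3 + 4×3 + 2×3 + 1×5 = 37; y_lin[5] = 4×2 + 4×3 + 2×3 + 1×3 = 29; y_lin[6] = 4×2 + 2×3 + 1×3 = 17; y_lin[7] = 2×2 + 1×3 = 7; y_lin[8] = 1×2 = 2 → [5, 23, 35, 37, 37, 29, 17, 7, 2]. Circular (length 5): y[0] = 1×5 + 4×2 + 4×3 + 2×3 + 1×3 = 34; y[1] = 1×3 + 4×5 + 4×2 + 2×3 + 1×3 = 40; y[2] = 1×3 + 4×3 + 4×5 + 2×2 + 1×3 = 42; y[3] = 1×3 + 4×3 + 4×3 + 2×5 + 1×2 = 39; y[4] = 1×2 + 4×3 + 4×3 + 2×3 + 1×5 = 37 → [34, 40, 42, 39, 37]

Linear: [5, 23, 35, 37, 37, 29, 17, 7, 2], Circular: [34, 40, 42, 39, 37]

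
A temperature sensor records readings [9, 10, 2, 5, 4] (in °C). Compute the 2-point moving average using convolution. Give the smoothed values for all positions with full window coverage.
2-point moving average kernel = [1, 1]. Apply in 'valid' mode (full window coverage): avg[0] = (9 + 10) / 2 = 9.5; avg[1] = (10 + 2) / 2 = 6.0; avg[2] = (2 + 5) / 2 = 3.5; avg[3] = (5 + 4) / 2 = 4.5. Smoothed values: [9.5, 6.0, 3.5, 4.5]

[9.5, 6.0, 3.5, 4.5]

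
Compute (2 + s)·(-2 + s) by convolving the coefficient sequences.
Ascending coefficients: a = [2, 1], b = [-2, 1]. c[0] = 2×-2 = -4; c[1] = 2×1 + 1×-2 = 0; c[2] = 1×1 = 1. Result coefficients: [-4, 0, 1] → -4 + s^2

-4 + s^2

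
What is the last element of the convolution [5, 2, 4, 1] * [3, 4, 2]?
Use y[k] = Σ_i a[i]·b[k-i] at k=5. y[5] = 1×2 = 2

2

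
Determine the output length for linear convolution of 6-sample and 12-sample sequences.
Linear/full convolution length: m + n - 1 = 6 + 12 - 1 = 17

17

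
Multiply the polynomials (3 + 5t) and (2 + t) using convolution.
Ascending coefficients: a = [3, 5], b = [2, 1]. c[0] = 3×2 = 6; c[1] = 3×1 + 5×2 = 13; c[2] = 5×1 = 5. Result coefficients: [6, 13, 5] → 6 + 13t + 5t^2

6 + 13t + 5t^2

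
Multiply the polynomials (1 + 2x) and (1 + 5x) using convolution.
Ascending coefficients: a = [1, 2], b = [1, 5]. c[0] = 1×1 = 1; c[1] = 1×5 + 2×1 = 7; c[2] = 2×5 = 10. Result coefficients: [1, 7, 10] → 1 + 7x + 10x^2

1 + 7x + 10x^2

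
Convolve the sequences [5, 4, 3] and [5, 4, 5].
y[0] = 5×5 = 25; y[1] = 5×4 + 4×5 = 40; y[2] = 5×5 + 4×4 + 3×5 = 56; y[3] = 4×5 + 3×4 = 32; y[4] = 3×5 = 15

[25, 40, 56, 32, 15]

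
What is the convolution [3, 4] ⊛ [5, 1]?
y[0] = 3×5 = 15; y[1] = 3×1 + 4×5 = 23; y[2] = 4×1 = 4

[15, 23, 4]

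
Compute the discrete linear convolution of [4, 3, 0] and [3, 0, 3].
y[0] = 4×3 = 12; y[1] = 4×0 + 3×3 = 9; y[2] = 4×3 + 3×0 + 0×3 = 12; y[3] = 3×3 + 0×0 = 9; y[4] = 0×3 = 0

[12, 9, 12, 9, 0]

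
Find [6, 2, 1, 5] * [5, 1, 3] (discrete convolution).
y[0] = 6×5 = 30; y[1] = 6×1 + 2×5 = 16; y[2] = 6×3 + 2×1 + 1×5 = 25; y[3] = 2×3 + 1×1 + 5×5 = 32; y[4] = 1×3 + 5×1 = 8; y[5] = 5×3 = 15

[30, 16, 25, 32, 8, 15]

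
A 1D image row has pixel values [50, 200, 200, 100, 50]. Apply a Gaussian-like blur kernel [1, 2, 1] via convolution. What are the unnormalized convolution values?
Convolve image row [50, 200, 200, 100, 50] with kernel [1, 2, 1]: y[0] = 50×1 = 50; y[1] = 50×2 + 200×1 = 300; y[2] = 50×1 + 200×2 + 200×1 = 650; y[3] = 200×1 + 200×2 + 100×1 = 700; y[4] = 200×1 + 100×2 + 50×1 = 450; y[5] = 100×1 + 50×2 = 200; y[6] = 50×1 = 50 → [50, 300, 650, 700, 450, 200, 50]. Normalization factor = sum(kernel) = 4.

[50, 300, 650, 700, 450, 200, 50]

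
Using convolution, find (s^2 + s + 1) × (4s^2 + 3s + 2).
Ascending coefficients: a = [1, 1, 1], b = [2, 3, 4]. c[0] = 1×2 = 2; c[1] = 1×3 + 1×2 = 5; c[2] = 1×4 + 1×3 + 1×2 = 9; c[3] = 1×4 + 1×3 = 7; c[4] = 1×4 = 4. Result coefficients: [2, 5, 9, 7, 4] → 4s^4 + 7s^3 + 9s^2 + 5s + 2

4s^4 + 7s^3 + 9s^2 + 5s + 2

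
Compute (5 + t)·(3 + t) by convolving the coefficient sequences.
Ascending coefficients: a = [5, 1], b = [3, 1]. c[0] = 5×3 = 15; c[1] = 5×1 + 1×3 = 8; c[2] = 1×1 = 1. Result coefficients: [15, 8, 1] → 15 + 8t + t^2

15 + 8t + t^2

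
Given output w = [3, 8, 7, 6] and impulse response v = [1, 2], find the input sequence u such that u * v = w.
Deconvolve w=[3, 8, 7, 6] by v=[1, 2]. Since v[0]=1, solve forward: u[0] = w[0] / 1 = 3; u[1] = (w[1] - 3×2) / 1 = 2; u[2] = (w[2] - 2×2) / 1 = 3. So u = [3, 2, 3]. Check by forward convolution: w[0] = 3×1 = 3; w[1] = 3×2 + 2×1 = 8; w[2] = 2×2 + 3×1 = 7; w[3] = 3×2 = 6

[3, 2, 3]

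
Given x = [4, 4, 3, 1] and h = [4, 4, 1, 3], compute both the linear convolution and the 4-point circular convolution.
Linear: y_lin[0] = 4×4 = 16; y_lin[1] = 4×4 + 4×4 = 32; y_lin[2] = 4×1 + 4×4 + 3×4 = 32; y_lin[3] = 4×3 + 4×1 + 3×4 + 1×4 = 32; y_lin[4] = 4×3 + 3×1 + 1×4 = 19; y_lin[5] = 3×3 + 1×1 = 10; y_lin[6] = 1×3 = 3 → [16, 32, 32, 32, 19, 10, 3]. Circular (length 4): y[0] = 4×4 + 4×3 + 3×1 + 1×4 = 35; y[1] = 4×4 + 4×4 + 3×3 + 1×1 = 42; y[2] = 4×1 + 4×4 + 3×4 + 1×3 = 35; y[3] = 4×3 + 4×1 + 3×4 + 1×4 = 32 → [35, 42, 35, 32]

Linear: [16, 32, 32, 32, 19, 10, 3], Circular: [35, 42, 35, 32]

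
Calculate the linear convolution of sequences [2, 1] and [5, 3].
y[0] = 2×5 = 10; y[1] = 2×3 + 1×5 = 11; y[2] = 1×3 = 3

[10, 11, 3]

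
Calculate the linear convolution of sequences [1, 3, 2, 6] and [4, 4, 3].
y[0] = 1×4 = 4; y[1] = 1×4 + 3×4 = 16; y[2] = 1×3 + 3×4 + 2×4 = 23; y[3] = 3×3 + 2×4 + 6×4 = 41; y[4] = 2×3 + 6×4 = 30; y[5] = 6×3 = 18

[4, 16, 23, 41, 30, 18]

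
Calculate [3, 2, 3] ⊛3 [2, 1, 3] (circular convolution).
Use y[k] = Σ_j s[j]·t[(k-j) mod 3]. y[0] = 3×2 + 2×3 + 3×1 = 15; y[1] = 3×1 + 2×2 + 3×3 = 16; y[2] = 3×3 + 2×1 + 3×2 = 17. Result: [15, 16, 17]

[15, 16, 17]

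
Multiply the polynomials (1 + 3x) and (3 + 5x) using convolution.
Ascending coefficients: a = [1, 3], b = [3, 5]. c[0] = 1×3 = 3; c[1] = 1×5 + 3×3 = 14; c[2] = 3×5 = 15. Result coefficients: [3, 14, 15] → 3 + 14x + 15x^2

3 + 14x + 15x^2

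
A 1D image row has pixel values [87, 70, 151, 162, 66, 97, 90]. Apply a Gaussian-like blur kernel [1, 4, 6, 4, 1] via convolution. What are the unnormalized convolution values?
Convolve image row [87, 70, 151, 162, 66, 97, 90] with kernel [1, 4, 6, 4, 1]: y[0] = 87×1 = 87; y[1] = 87×4 + 70×1 = 418; y[2] = 87×6 + 70×4 + 151×1 = 953; y[3] = 87×4 + 70×6 + 151×4 + 162×1 = 1534; y[4] = 87×1 + 70×4 + 151×6 + 162×4 + 66×1 = 1987; y[5] = 70×1 + 151×4 + 162×6 + 66×4 + 97×1 = 2007; y[6] = 151×1 + 162×4 + 66×6 + 97×4 + 90×1 = 1673; y[7] = 162×1 + 66×4 + 97×6 + 90×4 = 1368; y[8] = 66×1 + 97×4 + 90×6 = 994; y[9] = 97×1 + 90×4 = 457; y[10] = 90×1 = 90 → [87, 418, 953, 1534, 1987, 2007, 1673, 1368, 994, 457, 90]. Normalization factor = sum(kernel) = 16.

[87, 418, 953, 1534, 1987, 2007, 1673, 1368, 994, 457, 90]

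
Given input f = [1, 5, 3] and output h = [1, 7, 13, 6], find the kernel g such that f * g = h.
Output length 4 = len(f) + len(g) - 1 ⇒ len(g) = 2. Solve g forward using g[k] = (h[k] - Σ_{i≥1} f[i]·g[k-i]) / f[0]: g[0] = h[0] / f[0] = 1 / 1 = 1; g[1] = (h[1] - 5×1) / f[0] = (7 - 5×1) / 1 = 2. So g = [1, 2]. Forward-check [1, 5, 3] * [1, 2]: h[0] = 1×1 = 1; h[1] = 1×2 + 5×1 = 7; h[2] = 5×2 + 3×1 = 13; h[3] = 3×2 = 6 → [1, 7, 13, 6] ✓

[1, 2]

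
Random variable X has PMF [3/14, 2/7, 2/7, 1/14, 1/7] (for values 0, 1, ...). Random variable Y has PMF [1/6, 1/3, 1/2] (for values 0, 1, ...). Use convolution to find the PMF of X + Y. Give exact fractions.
P(X+Y=k) = Σ_i P(X=i)·P(Y=k-i) — a convolution of [3/14, 2/7, 2/7, 1/14, 1/7] and [1/6, 1/3, 1/2]. P(X+Y=0) = (3/14)×(1/6) = 1/28; P(X+Y=1) = (3/14)×(1/3) + (2/7)×(1/6) = 1/14 + 1/21 = 5/42; P(X+Y=2) = (3/14)×(1/2) + (2/7)×(1/3) + (2/7)×(1/6) = 3/28 + 2/21 + 1/21 = 1/4; P(X+Y=3) = (2/7)×(1/2) + (2/7)×(1/3) + (1/14)×(1/6) = 1/7 + 2/21 + 1/84 = 1/4; P(X+Y=4) = (2/7)×(1/2) + (1/14)×(1/3) + (1/7)×(1/6) = 1/7 + 1/42 + 1/42 = 4/21; P(X+Y=5) = (1/14)×(1/2) + (1/7)×(1/3) = 1/28 + 1/21 = 1/12; P(X+Y=6) = (1/7)×(1/2) = 1/14. PMF: [1/28, 5/42, 1/4, 1/4, 4/21, 1/12, 1/14] (sums to 1 ✓)

[1/28, 5/42, 1/4, 1/4, 4/21, 1/12, 1/14]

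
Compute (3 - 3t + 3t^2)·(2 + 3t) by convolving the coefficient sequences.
Ascending coefficients: a = [3, -3, 3], b = [2, 3]. c[0] = 3×2 = 6; c[1] = 3×3 + -3×2 = 3; c[2] = -3×3 + 3×2 = -3; c[3] = 3×3 = 9. Result coefficients: [6, 3, -3, 9] → 6 + 3t - 3t^2 + 9t^3

6 + 3t - 3t^2 + 9t^3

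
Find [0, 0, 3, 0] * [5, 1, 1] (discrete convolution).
y[0] = 0×5 = 0; y[1] = 0×1 + 0×5 = 0; y[2] = 0×1 + 0×1 + 3×5 = 15; y[3] = 0×1 + 3×1 + 0×5 = 3; y[4] = 3×1 + 0×1 = 3; y[5] = 0×1 = 0

[0, 0, 15, 3, 3, 0]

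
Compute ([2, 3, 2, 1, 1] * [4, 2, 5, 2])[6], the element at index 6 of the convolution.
Use y[k] = Σ_i a[i]·b[k-i] at k=6. y[6] = 1×2 + 1×5 = 7

7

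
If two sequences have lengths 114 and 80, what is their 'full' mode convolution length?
Linear/full convolution length: m + n - 1 = 114 + 80 - 1 = 193

193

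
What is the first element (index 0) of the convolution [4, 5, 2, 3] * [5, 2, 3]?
Use y[k] = Σ_i a[i]·b[k-i] at k=0. y[0] = 4×5 = 20

20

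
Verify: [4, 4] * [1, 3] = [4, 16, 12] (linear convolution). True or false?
Recompute linear convolution of [4, 4] and [1, 3]: y[0] = 4×1 = 4; y[1] = 4×3 + 4×1 = 16; y[2] = 4×3 = 12 → [4, 16, 12]. Given [4, 16, 12] matches, so answer: Yes

Yes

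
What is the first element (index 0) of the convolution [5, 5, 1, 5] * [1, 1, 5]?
Use y[k] = Σ_i a[i]·b[k-i] at k=0. y[0] = 5×1 = 5

5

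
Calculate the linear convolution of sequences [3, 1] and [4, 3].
y[0] = 3×4 = 12; y[1] = 3×3 + 1×4 = 13; y[2] = 1×3 = 3

[12, 13, 3]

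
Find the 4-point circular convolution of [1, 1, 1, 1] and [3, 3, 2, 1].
Use y[k] = Σ_j f[j]·g[(k-j) mod 4]. y[0] = 1×3 + 1×1 + 1×2 + 1×3 = 9; y[1] = 1×3 + 1×3 + 1×1 + 1×2 = 9; y[2] = 1×2 + 1×3 + 1×3 + 1×1 = 9; y[3] = 1×1 + 1×2 + 1×3 + 1×3 = 9. Result: [9, 9, 9, 9]

[9, 9, 9, 9]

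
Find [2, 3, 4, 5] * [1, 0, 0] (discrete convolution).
y[0] = 2×1 = 2; y[1] = 2×0 + 3×1 = 3; y[2] = 2×0 + 3×0 + 4×1 = 4; y[3] = 3×0 + 4×0 + 5×1 = 5; y[4] = 4×0 + 5×0 = 0; y[5] = 5×0 = 0

[2, 3, 4, 5, 0, 0]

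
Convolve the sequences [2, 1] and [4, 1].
y[0] = 2×4 = 8; y[1] = 2×1 + 1×4 = 6; y[2] = 1×1 = 1

[8, 6, 1]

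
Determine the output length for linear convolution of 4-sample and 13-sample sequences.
Linear/full convolution length: m + n - 1 = 4 + 13 - 1 = 16

16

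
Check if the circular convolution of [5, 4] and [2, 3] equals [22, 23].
Recompute circular convolution of [5, 4] and [2, 3]: y[0] = 5×2 + 4×3 = 22; y[1] = 5×3 + 4×2 = 23 → [22, 23]. Given [22, 23] matches, so answer: Yes

Yes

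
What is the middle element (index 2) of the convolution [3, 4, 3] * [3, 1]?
Use y[k] = Σ_i a[i]·b[k-i] at k=2. y[2] = 4×1 + 3×3 = 13

13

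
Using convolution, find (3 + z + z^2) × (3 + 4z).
Ascending coefficients: a = [3, 1, 1], b = [3, 4]. c[0] = 3×3 = 9; c[1] = 3×4 + 1×3 = 15; c[2] = 1×4 + 1×3 = 7; c[3] = 1×4 = 4. Result coefficients: [9, 15, 7, 4] → 9 + 15z + 7z^2 + 4z^3

9 + 15z + 7z^2 + 4z^3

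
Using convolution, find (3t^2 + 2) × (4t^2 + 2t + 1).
Ascending coefficients: a = [2, 0, 3], b = [1, 2, 4]. c[0] = 2×1 = 2; c[1] = 2×2 + 0×1 = 4; c[2] = 2×4 + 0×2 + 3×1 = 11; c[3] = 0×4 + 3×2 = 6; c[4] = 3×4 = 12. Result coefficients: [2, 4, 11, 6, 12] → 12t^4 + 6t^3 + 11t^2 + 4t + 2

12t^4 + 6t^3 + 11t^2 + 4t + 2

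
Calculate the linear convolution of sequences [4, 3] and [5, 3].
y[0] = 4×5 = 20; y[1] = 4×3 + 3×5 = 27; y[2] = 3×3 = 9

[20, 27, 9]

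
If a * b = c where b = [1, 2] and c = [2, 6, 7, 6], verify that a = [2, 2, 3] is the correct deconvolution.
Forward-compute [2, 2, 3] * [1, 2]: c[0] = 2×1 = 2; c[1] = 2×2 + 2×1 = 6; c[2] = 2×2 + 3×1 = 7; c[3] = 3×2 = 6 → [2, 6, 7, 6]. Matches given c = [2, 6, 7, 6], so verified.

Verified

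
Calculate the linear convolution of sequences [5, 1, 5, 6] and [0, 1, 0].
y[0] = 5×0 = 0; y[1] = 5×1 + 1×0 = 5; y[2] = 5×0 + 1×1 + 5×0 = 1; y[3] = 1×0 + 5×1 + 6×0 = 5; y[4] = 5×0 + 6×1 = 6; y[5] = 6×0 = 0

[0, 5, 1, 5, 6, 0]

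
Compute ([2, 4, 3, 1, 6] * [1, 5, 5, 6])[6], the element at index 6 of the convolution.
Use y[k] = Σ_i a[i]·b[k-i] at k=6. y[6] = 1×6 + 6×5 = 36

36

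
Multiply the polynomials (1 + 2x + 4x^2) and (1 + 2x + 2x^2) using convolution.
Ascending coefficients: a = [1, 2, 4], b = [1, 2, 2]. c[0] = 1×1 = 1; c[1] = 1×2 + 2×1 = 4; c[2] = 1×2 + 2×2 + 4×1 = 10; c[3] = 2×2 + 4×2 = 12; c[4] = 4×2 = 8. Result coefficients: [1, 4, 10, 12, 8] → 1 + 4x + 10x^2 + 12x^3 + 8x^4

1 + 4x + 10x^2 + 12x^3 + 8x^4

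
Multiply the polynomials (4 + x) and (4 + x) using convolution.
Ascending coefficients: a = [4, 1], b = [4, 1]. c[0] = 4×4 = 16; c[1] = 4×1 + 1×4 = 8; c[2] = 1×1 = 1. Result coefficients: [16, 8, 1] → 16 + 8x + x^2

16 + 8x + x^2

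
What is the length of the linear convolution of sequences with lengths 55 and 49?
Linear/full convolution length: m + n - 1 = 55 + 49 - 1 = 103

103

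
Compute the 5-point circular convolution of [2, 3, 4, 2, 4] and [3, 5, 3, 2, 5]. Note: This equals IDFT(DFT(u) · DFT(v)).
Either evaluate y[k] = Σ_j u[j]·v[(k-j) mod 5] directly, or use IDFT(DFT(u) · DFT(v)). y[0] = 2×3 + 3×5 + 4×2 + 2×3 + 4×5 = 55; y[1] = 2×5 + 3×3 + 4×5 + 2×2 + 4×3 = 55; y[2] = 2×3 + 3×5 + 4×3 + 2×5 + 4×2 = 51; y[3] = 2×2 + 3×3 + 4×5 + 2×3 + 4×5 = 59; y[4] = 2×5 + 3×2 + 4×3 + 2×5 + 4×3 = 50. Result: [55, 55, 51, 59, 50]

[55, 55, 51, 59, 50]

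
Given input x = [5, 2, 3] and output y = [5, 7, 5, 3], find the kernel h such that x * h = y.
Output length 4 = len(x) + len(h) - 1 ⇒ len(h) = 2. Solve h forward using h[k] = (y[k] - Σ_{i≥1} x[i]·h[k-i]) / x[0]: h[0] = y[0] / x[0] = 5 / 5 = 1; h[1] = (y[1] - 2×1) / x[0] = (7 - 2×1) / 5 = 1. So h = [1, 1]. Forward-check [5, 2, 3] * [1, 1]: y[0] = 5×1 = 5; y[1] = 5×1 + 2×1 = 7; y[2] = 2×1 + 3×1 = 5; y[3] = 3×1 = 3 → [5, 7, 5, 3] ✓

[1, 1]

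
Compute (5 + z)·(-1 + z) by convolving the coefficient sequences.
Ascending coefficients: a = [5, 1], b = [-1, 1]. c[0] = 5×-1 = -5; c[1] = 5×1 + 1×-1 = 4; c[2] = 1×1 = 1. Result coefficients: [-5, 4, 1] → -5 + 4z + z^2

-5 + 4z + z^2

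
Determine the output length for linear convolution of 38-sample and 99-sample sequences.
Linear/full convolution length: m + n - 1 = 38 + 99 - 1 = 136

136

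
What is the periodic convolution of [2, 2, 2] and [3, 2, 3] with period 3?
Use y[k] = Σ_j s[j]·t[(k-j) mod 3]. y[0] = 2×3 + 2×3 + 2×2 = 16; y[1] = 2×2 + 2×3 + 2×3 = 16; y[2] = 2×3 + 2×2 + 2×3 = 16. Result: [16, 16, 16]

[16, 16, 16]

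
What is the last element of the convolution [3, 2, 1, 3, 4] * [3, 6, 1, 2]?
Use y[k] = Σ_i a[i]·b[k-i] at k=7. y[7] = 4×2 = 8

8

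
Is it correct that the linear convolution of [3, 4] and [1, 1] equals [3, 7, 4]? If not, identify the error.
Recompute linear convolution of [3, 4] and [1, 1]: y[0] = 3×1 = 3; y[1] = 3×1 + 4×1 = 7; y[2] = 4×1 = 4 → [3, 7, 4]. Given [3, 7, 4] matches, so answer: Yes

Yes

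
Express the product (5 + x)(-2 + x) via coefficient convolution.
Ascending coefficients: a = [5, 1], b = [-2, 1]. c[0] = 5×-2 = -10; c[1] = 5×1 + 1×-2 = 3; c[2] = 1×1 = 1. Result coefficients: [-10, 3, 1] → -10 + 3x + x^2

-10 + 3x + x^2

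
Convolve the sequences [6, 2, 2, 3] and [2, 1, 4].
y[0] = 6×2 = 12; y[1] = 6×1 + 2×2 = 10; y[2] = 6×4 + 2×1 + 2×2 = 30; y[3] = 2×4 + 2×1 + 3×2 = 16; y[4] = 2×4 + 3×1 = 11; y[5] = 3×4 = 12

[12, 10, 30, 16, 11, 12]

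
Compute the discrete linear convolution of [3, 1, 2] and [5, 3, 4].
y[0] = 3×5 = 15; y[1] = 3×3 + 1×5 = 14; y[2] = 3×4 + 1×3 + 2×5 = 25; y[3] = 1×4 + 2×3 = 10; y[4] = 2×4 = 8

[15, 14, 25, 10, 8]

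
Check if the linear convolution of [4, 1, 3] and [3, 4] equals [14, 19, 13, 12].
Recompute linear convolution of [4, 1, 3] and [3, 4]: y[0] = 4×3 = 12; y[1] = 4×4 + 1×3 = 19; y[2] = 1×4 + 3×3 = 13; y[3] = 3×4 = 12 → [12, 19, 13, 12]. Compare to given [14, 19, 13, 12]: they differ at index 0: given 14, correct 12, so answer: No

No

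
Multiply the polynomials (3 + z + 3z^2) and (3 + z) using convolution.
Ascending coefficients: a = [3, 1, 3], b = [3, 1]. c[0] = 3×3 = 9; c[1] = 3×1 + 1×3 = 6; c[2] = 1×1 + 3×3 = 10; c[3] = 3×1 = 3. Result coefficients: [9, 6, 10, 3] → 9 + 6z + 10z^2 + 3z^3

9 + 6z + 10z^2 + 3z^3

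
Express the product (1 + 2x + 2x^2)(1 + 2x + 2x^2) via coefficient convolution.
Ascending coefficients: a = [1, 2, 2], b = [1, 2, 2]. c[0] = 1×1 = 1; c[1] = 1×2 + 2×1 = 4; c[2] = 1×2 + 2×2 + 2×1 = 8; c[3] = 2×2 + 2×2 = 8; c[4] = 2×2 = 4. Result coefficients: [1, 4, 8, 8, 4] → 1 + 4x + 8x^2 + 8x^3 + 4x^4

1 + 4x + 8x^2 + 8x^3 + 4x^4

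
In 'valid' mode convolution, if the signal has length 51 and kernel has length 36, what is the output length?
'Valid' mode counts only positions where the kernel fully overlaps the signal: m - n + 1 = 51 - 36 + 1 = 16

16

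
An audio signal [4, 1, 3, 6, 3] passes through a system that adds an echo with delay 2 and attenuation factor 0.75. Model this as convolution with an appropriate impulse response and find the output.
Direct-path + delayed-attenuated-path model → impulse response h = [1, 0, 0.75] (1 at lag 0, 0.75 at lag 2). Output y[n] = x[n] + 0.75·x[n - 2] (with x[n] = 0 outside 0..4): y[0] = 4 + 0.75×0 = 4; y[1] = 1 + 0.75×0 = 1; y[2] = 3 + 0.75×4 = 6.0; y[3] = 6 + 0.75×1 = 6.75; y[4] = 3 + 0.75×3 = 5.25; y[5] = 0 + 0.75×6 = 4.5; y[6] = 0 + 0.75×3 = 2.25. So y = [4, 1, 6.0, 6.75, 5.25, 4.5, 2.25]

[4, 1, 6.0, 6.75, 5.25, 4.5, 2.25]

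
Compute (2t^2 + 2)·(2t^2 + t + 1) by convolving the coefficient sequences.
Ascending coefficients: a = [2, 0, 2], b = [1, 1, 2]. c[0] = 2×1 = 2; c[1] = 2×1 + 0×1 = 2; c[2] = 2×2 + 0×1 + 2×1 = 6; c[3] = 0×2 + 2×1 = 2; c[4] = 2×2 = 4. Result coefficients: [2, 2, 6, 2, 4] → 4t^4 + 2t^3 + 6t^2 + 2t + 2

4t^4 + 2t^3 + 6t^2 + 2t + 2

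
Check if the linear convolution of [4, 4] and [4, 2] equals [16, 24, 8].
Recompute linear convolution of [4, 4] and [4, 2]: y[0] = 4×4 = 16; y[1] = 4×2 + 4×4 = 24; y[2] = 4×2 = 8 → [16, 24, 8]. Given [16, 24, 8] matches, so answer: Yes

Yes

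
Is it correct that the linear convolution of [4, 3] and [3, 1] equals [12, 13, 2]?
Recompute linear convolution of [4, 3] and [3, 1]: y[0] = 4×3 = 12; y[1] = 4×1 + 3×3 = 13; y[2] = 3×1 = 3 → [12, 13, 3]. Compare to given [12, 13, 2]: they differ at index 2: given 2, correct 3, so answer: No

No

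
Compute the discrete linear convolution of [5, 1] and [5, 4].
y[0] = 5×5 = 25; y[1] = 5×4 + 1×5 = 25; y[2] = 1×4 = 4

[25, 25, 4]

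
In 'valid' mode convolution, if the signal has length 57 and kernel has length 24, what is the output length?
'Valid' mode counts only positions where the kernel fully overlaps the signal: m - n + 1 = 57 - 24 + 1 = 34

34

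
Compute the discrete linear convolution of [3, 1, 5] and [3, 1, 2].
y[0] = 3×3 = 9; y[1] = 3×1 + 1×3 = 6; y[2] = 3×2 + 1×1 + 5×3 = 22; y[3] = 1×2 + 5×1 = 7; y[4] = 5×2 = 10

[9, 6, 22, 7, 10]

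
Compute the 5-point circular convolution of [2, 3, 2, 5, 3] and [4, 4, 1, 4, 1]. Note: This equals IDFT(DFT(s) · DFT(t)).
Either evaluate y[k] = Σ_j s[j]·t[(k-j) mod 5] directly, or use IDFT(DFT(s) · DFT(t)). y[0] = 2×4 + 3×1 + 2×4 + 5×1 + 3×4 = 36; y[1] = 2×4 + 3×4 + 2×1 + 5×4 + 3×1 = 45; y[2] = 2×1 + 3×4 + 2×4 + 5×1 + 3×4 = 39; y[3] = 2×4 + 3×1 + 2×4 + 5×4 + 3×1 = 42; y[4] = 2×1 + 3×4 + 2×1 + 5×4 + 3×4 = 48. Result: [36, 45, 39, 42, 48]

[36, 45, 39, 42, 48]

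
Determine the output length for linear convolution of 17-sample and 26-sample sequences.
Linear/full convolution length: m + n - 1 = 17 + 26 - 1 = 42

42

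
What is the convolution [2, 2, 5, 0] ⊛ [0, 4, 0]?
y[0] = 2×0 = 0; y[1] = 2×4 + 2×0 = 8; y[2] = 2×0 + 2×4 + 5×0 = 8; y[3] = 2×0 + 5×4 + 0×0 = 20; y[4] = 5×0 + 0×4 = 0; y[5] = 0×0 = 0

[0, 8, 8, 20, 0, 0]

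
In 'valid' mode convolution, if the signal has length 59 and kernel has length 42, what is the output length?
'Valid' mode counts only positions where the kernel fully overlaps the signal: m - n + 1 = 59 - 42 + 1 = 18

18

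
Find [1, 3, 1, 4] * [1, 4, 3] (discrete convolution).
y[0] = 1×1 = 1; y[1] = 1×4 + 3×1 = 7; y[2] = 1×3 + 3×4 + 1×1 = 16; y[3] = 3×3 + 1×4 + 4×1 = 17; y[4] = 1×3 + 4×4 = 19; y[5] = 4×3 = 12

[1, 7, 16, 17, 19, 12]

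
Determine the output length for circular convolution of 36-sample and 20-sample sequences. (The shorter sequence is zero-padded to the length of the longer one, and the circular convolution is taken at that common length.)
Circular convolution (zero-padding the shorter input) has length max(m, n) = max(36, 20) = 36

36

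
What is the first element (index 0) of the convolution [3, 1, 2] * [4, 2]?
Use y[k] = Σ_i a[i]·b[k-i] at k=0. y[0] = 3×4 = 12

12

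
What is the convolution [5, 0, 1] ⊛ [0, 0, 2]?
y[0] = 5×0 = 0; y[1] = 5×0 + 0×0 = 0; y[2] = 5×2 + 0×0 + 1×0 = 10; y[3] = 0×2 + 1×0 = 0; y[4] = 1×2 = 2

[0, 0, 10, 0, 2]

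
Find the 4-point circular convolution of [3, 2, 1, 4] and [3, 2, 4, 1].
Use y[k] = Σ_j s[j]·t[(k-j) mod 4]. y[0] = 3×3 + 2×1 + 1×4 + 4×2 = 23; y[1] = 3×2 + 2×3 + 1×1 + 4×4 = 29; y[2] = 3×4 + 2×2 + 1×3 + 4×1 = 23; y[3] = 3×1 + 2×4 + 1×2 + 4×3 = 25. Result: [23, 29, 23, 25]

[23, 29, 23, 25]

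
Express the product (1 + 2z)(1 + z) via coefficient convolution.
Ascending coefficients: a = [1, 2], b = [1, 1]. c[0] = 1×1 = 1; c[1] = 1×1 + 2×1 = 3; c[2] = 2×1 = 2. Result coefficients: [1, 3, 2] → 1 + 3z + 2z^2

1 + 3z + 2z^2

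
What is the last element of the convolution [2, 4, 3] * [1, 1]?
Use y[k] = Σ_i a[i]·b[k-i] at k=3. y[3] = 3×1 = 3

3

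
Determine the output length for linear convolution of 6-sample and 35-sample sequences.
Linear/full convolution length: m + n - 1 = 6 + 35 - 1 = 40

40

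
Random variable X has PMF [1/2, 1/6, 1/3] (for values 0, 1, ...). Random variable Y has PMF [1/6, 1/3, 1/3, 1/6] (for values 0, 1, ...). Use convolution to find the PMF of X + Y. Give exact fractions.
P(X+Y=k) = Σ_i P(X=i)·P(Y=k-i) — a convolution of [1/2, 1/6, 1/3] and [1/6, 1/3, 1/3, 1/6]. P(X+Y=0) = (1/2)×(1/6) = 1/12; P(X+Y=1) = (1/2)×(1/3) + (1/6)×(1/6) = 1/6 + 1/36 = 7/36; P(X+Y=2) = (1/2)×(1/3) + (1/6)×(1/3) + (1/3)×(1/6) = 1/6 + 1/18 + 1/18 = 5/18; P(X+Y=3) = (1/2)×(1/6) + (1/6)×(1/3) + (1/3)×(1/3) = 1/12 + 1/18 + 1/9 = 1/4; P(X+Y=4) = (1/6)×(1/6) + (1/3)×(1/3) = 1/36 + 1/9 = 5/36; P(X+Y=5) = (1/3)×(1/6) = 1/18. PMF: [1/12, 7/36, 5/18, 1/4, 5/36, 1/18] (sums to 1 ✓)

[1/12, 7/36, 5/18, 1/4, 5/36, 1/18]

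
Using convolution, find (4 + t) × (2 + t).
Ascending coefficients: a = [4, 1], b = [2, 1]. c[0] = 4×2 = 8; c[1] = 4×1 + 1×2 = 6; c[2] = 1×1 = 1. Result coefficients: [8, 6, 1] → 8 + 6t + t^2

8 + 6t + t^2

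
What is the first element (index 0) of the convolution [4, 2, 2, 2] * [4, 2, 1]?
Use y[k] = Σ_i a[i]·b[k-i] at k=0. y[0] = 4×4 = 16

16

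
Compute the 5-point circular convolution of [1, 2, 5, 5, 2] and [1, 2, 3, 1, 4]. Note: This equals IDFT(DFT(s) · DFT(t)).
Either evaluate y[k] = Σ_j s[j]·t[(k-j) mod 5] directly, or use IDFT(DFT(s) · DFT(t)). y[0] = 1×1 + 2×4 + 5×1 + 5×3 + 2×2 = 33; y[1] = 1×2 + 2×1 + 5×4 + 5×1 + 2×3 = 35; y[2] = 1×3 + 2×2 + 5×1 + 5×4 + 2×1 = 34; y[3] = 1×1 + 2×3 + 5×2 + 5×1 + 2×4 = 30; y[4] = 1×4 + 2×1 + 5×3 + 5×2 + 2×1 = 33. Result: [33, 35, 34, 30, 33]

[33, 35, 34, 30, 33]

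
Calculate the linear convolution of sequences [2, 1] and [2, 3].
y[0] = 2×2 = 4; y[1] = 2×3 + 1×2 = 8; y[2] = 1×3 = 3

[4, 8, 3]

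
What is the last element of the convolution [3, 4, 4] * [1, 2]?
Use y[k] = Σ_i a[i]·b[k-i] at k=3. y[3] = 4×2 = 8

8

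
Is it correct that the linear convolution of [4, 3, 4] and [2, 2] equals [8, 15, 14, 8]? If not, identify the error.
Recompute linear convolution of [4, 3, 4] and [2, 2]: y[0] = 4×2 = 8; y[1] = 4×2 + 3×2 = 14; y[2] = 3×2 + 4×2 = 14; y[3] = 4×2 = 8 → [8, 14, 14, 8]. Compare to given [8, 15, 14, 8]: they differ at index 1: given 15, correct 14, so answer: No

No. Error at index 1: given 15, correct 14.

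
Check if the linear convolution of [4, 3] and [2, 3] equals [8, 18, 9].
Recompute linear convolution of [4, 3] and [2, 3]: y[0] = 4×2 = 8; y[1] = 4×3 + 3×2 = 18; y[2] = 3×3 = 9 → [8, 18, 9]. Given [8, 18, 9] matches, so answer: Yes

Yes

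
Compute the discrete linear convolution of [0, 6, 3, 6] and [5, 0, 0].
y[0] = 0×5 = 0; y[1] = 0×0 + 6×5 = 30; y[2] = 0×0 + 6×0 + 3×5 = 15; y[3] = 6×0 + 3×0 + 6×5 = 30; y[4] = 3×0 + 6×0 = 0; y[5] = 6×0 = 0

[0, 30, 15, 30, 0, 0]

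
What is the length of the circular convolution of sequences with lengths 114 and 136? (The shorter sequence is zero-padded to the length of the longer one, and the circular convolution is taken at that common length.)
Circular convolution (zero-padding the shorter input) has length max(m, n) = max(114, 136) = 136

136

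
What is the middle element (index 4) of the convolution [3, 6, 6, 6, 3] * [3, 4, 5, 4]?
Use y[k] = Σ_i a[i]·b[k-i] at k=4. y[4] = 6×4 + 6×5 + 6×4 + 3×3 = 87

87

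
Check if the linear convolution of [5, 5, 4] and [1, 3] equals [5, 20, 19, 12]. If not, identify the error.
Recompute linear convolution of [5, 5, 4] and [1, 3]: y[0] = 5×1 = 5; y[1] = 5×3 + 5×1 = 20; y[2] = 5×3 + 4×1 = 19; y[3] = 4×3 = 12 → [5, 20, 19, 12]. Given [5, 20, 19, 12] matches, so answer: Yes

Yes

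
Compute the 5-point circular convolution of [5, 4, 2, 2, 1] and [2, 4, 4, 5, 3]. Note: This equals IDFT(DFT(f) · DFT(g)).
Either evaluate y[k] = Σ_j f[j]·g[(k-j) mod 5] directly, or use IDFT(DFT(f) · DFT(g)). y[0] = 5×2 + 4×3 + 2×5 + 2×4 + 1×4 = 44; y[1] = 5×4 + 4×2 + 2×3 + 2×5 + 1×4 = 48; y[2] = 5×4 + 4×4 + 2×2 + 2×3 + 1×5 = 51; y[3] = 5×5 + 4×4 + 2×4 + 2×2 + 1×3 = 56; y[4] = 5×3 + 4×5 + 2×4 + 2×4 + 1×2 = 53. Result: [44, 48, 51, 56, 53]

[44, 48, 51, 56, 53]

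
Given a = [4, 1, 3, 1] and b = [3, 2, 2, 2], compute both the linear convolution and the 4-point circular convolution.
Linear: y_lin[0] = 4×3 = 12; y_lin[1] = 4×2 + 1×3 = 11; y_lin[2] = 4×2 + 1×2 + 3×3 = 19; y_lin[3] = 4×2 + 1×2 + 3×2 + 1×3 = 19; y_lin[4] = 1×2 + 3×2 + 1×2 = 10; y_lin[5] = 3×2 + 1×2 = 8; y_lin[6] = 1×2 = 2 → [12, 11, 19, 19, 10, 8, 2]. Circular (length 4): y[0] = 4×3 + 1×2 + 3×2 + 1×2 = 22; y[1] = 4×2 + 1×3 + 3×2 + 1×2 = 19; y[2] = 4×2 + 1×2 + 3×3 + 1×2 = 21; y[3] = 4×2 + 1×2 + 3×2 + 1×3 = 19 → [22, 19, 21, 19]

Linear: [12, 11, 19, 19, 10, 8, 2], Circular: [22, 19, 21, 19]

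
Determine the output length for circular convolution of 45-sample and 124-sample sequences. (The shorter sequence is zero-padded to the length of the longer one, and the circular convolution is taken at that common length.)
Circular convolution (zero-padding the shorter input) has length max(m, n) = max(45, 124) = 124

124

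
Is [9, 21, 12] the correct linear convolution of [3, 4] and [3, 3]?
Recompute linear convolution of [3, 4] and [3, 3]: y[0] = 3×3 = 9; y[1] = 3×3 + 4×3 = 21; y[2] = 4×3 = 12 → [9, 21, 12]. Given [9, 21, 12] matches, so answer: Yes

Yes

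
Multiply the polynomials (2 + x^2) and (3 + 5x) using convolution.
Ascending coefficients: a = [2, 0, 1], b = [3, 5]. c[0] = 2×3 = 6; c[1] = 2×5 + 0×3 = 10; c[2] = 0×5 + 1×3 = 3; c[3] = 1×5 = 5. Result coefficients: [6, 10, 3, 5] → 6 + 10x + 3x^2 + 5x^3

6 + 10x + 3x^2 + 5x^3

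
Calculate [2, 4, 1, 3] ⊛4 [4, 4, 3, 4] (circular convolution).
Use y[k] = Σ_j a[j]·b[(k-j) mod 4]. y[0] = 2×4 + 4×4 + 1×3 + 3×4 = 39; y[1] = 2×4 + 4×4 + 1×4 + 3×3 = 37; y[2] = 2×3 + 4×4 + 1×4 + 3×4 = 38; y[3] = 2×4 + 4×3 + 1×4 + 3×4 = 36. Result: [39, 37, 38, 36]

[39, 37, 38, 36]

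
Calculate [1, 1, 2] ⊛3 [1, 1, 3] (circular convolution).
Use y[k] = Σ_j a[j]·b[(k-j) mod 3]. y[0] = 1×1 + 1×3 + 2×1 = 6; y[1] = 1×1 + 1×1 + 2×3 = 8; y[2] = 1×3 + 1×1 + 2×1 = 6. Result: [6, 8, 6]

[6, 8, 6]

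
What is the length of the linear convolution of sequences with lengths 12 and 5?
Linear/full convolution length: m + n - 1 = 12 + 5 - 1 = 16

16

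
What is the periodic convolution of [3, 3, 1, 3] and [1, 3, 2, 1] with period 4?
Use y[k] = Σ_j s[j]·t[(k-j) mod 4]. y[0] = 3×1 + 3×1 + 1×2 + 3×3 = 17; y[1] = 3×3 + 3×1 + 1×1 + 3×2 = 19; y[2] = 3×2 + 3×3 + 1×1 + 3×1 = 19; y[3] = 3×1 + 3×2 + 1×3 + 3×1 = 15. Result: [17, 19, 19, 15]

[17, 19, 19, 15]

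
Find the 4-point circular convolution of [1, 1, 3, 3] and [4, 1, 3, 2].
Use y[k] = Σ_j u[j]·v[(k-j) mod 4]. y[0] = 1×4 + 1×2 + 3×3 + 3×1 = 18; y[1] = 1×1 + 1×4 + 3×2 + 3×3 = 20; y[2] = 1×3 + 1×1 + 3×4 + 3×2 = 22; y[3] = 1×2 + 1×3 + 3×1 + 3×4 = 20. Result: [18, 20, 22, 20]

[18, 20, 22, 20]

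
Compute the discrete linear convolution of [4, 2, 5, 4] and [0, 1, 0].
y[0] = 4×0 = 0; y[1] = 4×1 + 2×0 = 4; y[2] = 4×0 + 2×1 + 5×0 = 2; y[3] = 2×0 + 5×1 + 4×0 = 5; y[4] = 5×0 + 4×1 = 4; y[5] = 4×0 = 0

[0, 4, 2, 5, 4, 0]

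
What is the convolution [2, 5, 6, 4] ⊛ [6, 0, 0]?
y[0] = 2×6 = 12; y[1] = 2×0 + 5×6 = 30; y[2] = 2×0 + 5×0 + 6×6 = 36; y[3] = 5×0 + 6×0 + 4×6 = 24; y[4] = 6×0 + 4×0 = 0; y[5] = 4×0 = 0

[12, 30, 36, 24, 0, 0]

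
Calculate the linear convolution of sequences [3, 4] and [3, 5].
y[0] = 3×3 = 9; y[1] = 3×5 + 4×3 = 27; y[2] = 4×5 = 20

[9, 27, 20]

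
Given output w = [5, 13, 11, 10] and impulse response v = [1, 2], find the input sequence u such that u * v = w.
Deconvolve w=[5, 13, 11, 10] by v=[1, 2]. Since v[0]=1, solve forward: u[0] = w[0] / 1 = 5; u[1] = (w[1] - 5×2) / 1 = 3; u[2] = (w[2] - 3×2) / 1 = 5. So u = [5, 3, 5]. Check by forward convolution: w[0] = 5×1 = 5; w[1] = 5×2 + 3×1 = 13; w[2] = 3×2 + 5×1 = 11; w[3] = 5×2 = 10

[5, 3, 5]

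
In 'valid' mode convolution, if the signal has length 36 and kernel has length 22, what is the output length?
'Valid' mode counts only positions where the kernel fully overlaps the signal: m - n + 1 = 36 - 22 + 1 = 15

15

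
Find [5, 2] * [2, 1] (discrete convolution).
y[0] = 5×2 = 10; y[1] = 5×1 + 2×2 = 9; y[2] = 2×1 = 2

[10, 9, 2]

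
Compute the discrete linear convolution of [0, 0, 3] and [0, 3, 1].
y[0] = 0×0 = 0; y[1] = 0×3 + 0×0 = 0; y[2] = 0×1 + 0×3 + 3×0 = 0; y[3] = 0×1 + 3×3 = 9; y[4] = 3×1 = 3

[0, 0, 0, 9, 3]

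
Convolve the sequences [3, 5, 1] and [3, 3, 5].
y[0] = 3×3 = 9; y[1] = 3×3 + 5×3 = 24; y[2] = 3×5 + 5×3 + 1×3 = 33; y[3] = 5×5 + 1×3 = 28; y[4] = 1×5 = 5

[9, 24, 33, 28, 5]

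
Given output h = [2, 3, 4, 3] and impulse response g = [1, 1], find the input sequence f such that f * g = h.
Deconvolve h=[2, 3, 4, 3] by g=[1, 1]. Since g[0]=1, solve forward: f[0] = h[0] / 1 = 2; f[1] = (h[1] - 2×1) / 1 = 1; f[2] = (h[2] - 1×1) / 1 = 3. So f = [2, 1, 3]. Check by forward convolution: h[0] = 2×1 = 2; h[1] = 2×1 + 1×1 = 3; h[2] = 1×1 + 3×1 = 4; h[3] = 3×1 = 3

[2, 1, 3]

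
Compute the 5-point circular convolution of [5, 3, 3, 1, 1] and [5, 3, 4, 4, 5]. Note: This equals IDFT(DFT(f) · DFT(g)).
Either evaluate y[k] = Σ_j f[j]·g[(k-j) mod 5] directly, or use IDFT(DFT(f) · DFT(g)). y[0] = 5×5 + 3×5 + 3×4 + 1×4 + 1×3 = 59; y[1] = 5×3 + 3×5 + 3×5 + 1×4 + 1×4 = 53; y[2] = 5×4 + 3×3 + 3×5 + 1×5 + 1×4 = 53; y[3] = 5×4 + 3×4 + 3×3 + 1×5 + 1×5 = 51; y[4] = 5×5 + 3×4 + 3×4 + 1×3 + 1×5 = 57. Result: [59, 53, 53, 51, 57]

[59, 53, 53, 51, 57]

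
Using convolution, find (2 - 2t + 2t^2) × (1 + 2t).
Ascending coefficients: a = [2, -2, 2], b = [1, 2]. c[0] = 2×1 = 2; c[1] = 2×2 + -2×1 = 2; c[2] = -2×2 + 2×1 = -2; c[3] = 2×2 = 4. Result coefficients: [2, 2, -2, 4] → 2 + 2t - 2t^2 + 4t^3

2 + 2t - 2t^2 + 4t^3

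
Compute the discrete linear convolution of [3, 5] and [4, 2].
y[0] = 3×4 = 12; y[1] = 3×2 + 5×4 = 26; y[2] = 5×2 = 10

[12, 26, 10]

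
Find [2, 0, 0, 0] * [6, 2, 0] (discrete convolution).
y[0] = 2×6 = 12; y[1] = 2×2 + 0×6 = 4; y[2] = 2×0 + 0×2 + 0×6 = 0; y[3] = 0×0 + 0×2 + 0×6 = 0; y[4] = 0×0 + 0×2 = 0; y[5] = 0×0 = 0

[12, 4, 0, 0, 0, 0]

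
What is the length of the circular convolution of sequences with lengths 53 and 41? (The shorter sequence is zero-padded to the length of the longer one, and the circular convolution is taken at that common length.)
Circular convolution (zero-padding the shorter input) has length max(m, n) = max(53, 41) = 53

53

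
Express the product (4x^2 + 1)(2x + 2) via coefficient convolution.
Ascending coefficients: a = [1, 0, 4], b = [2, 2]. c[0] = 1×2 = 2; c[1] = 1×2 + 0×2 = 2; c[2] = 0×2 + 4×2 = 8; c[3] = 4×2 = 8. Result coefficients: [2, 2, 8, 8] → 8x^3 + 8x^2 + 2x + 2

8x^3 + 8x^2 + 2x + 2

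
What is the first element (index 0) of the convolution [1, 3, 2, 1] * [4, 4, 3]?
Use y[k] = Σ_i a[i]·b[k-i] at k=0. y[0] = 1×4 = 4

4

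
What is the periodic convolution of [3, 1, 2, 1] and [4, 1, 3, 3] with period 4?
Use y[k] = Σ_j s[j]·t[(k-j) mod 4]. y[0] = 3×4 + 1×3 + 2×3 + 1×1 = 22; y[1] = 3×1 + 1×4 + 2×3 + 1×3 = 16; y[2] = 3×3 + 1×1 + 2×4 + 1×3 = 21; y[3] = 3×3 + 1×3 + 2×1 + 1×4 = 18. Result: [22, 16, 21, 18]

[22, 16, 21, 18]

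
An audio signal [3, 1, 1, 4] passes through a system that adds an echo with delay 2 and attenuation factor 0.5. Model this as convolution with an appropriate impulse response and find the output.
Direct-path + delayed-attenuated-path model → impulse response h = [1, 0, 0.5] (1 at lag 0, 0.5 at lag 2). Output y[n] = x[n] + 0.5·x[n - 2] (with x[n] = 0 outside 0..3): y[0] = 3 + 0.5×0 = 3; y[1] = 1 + 0.5×0 = 1; y[2] = 1 + 0.5×3 = 2.5; y[3] = 4 + 0.5×1 = 4.5; y[4] = 0 + 0.5×1 = 0.5; y[5] = 0 + 0.5×4 = 2.0. So y = [3, 1, 2.5, 4.5, 0.5, 2.0]

[3, 1, 2.5, 4.5, 0.5, 2.0]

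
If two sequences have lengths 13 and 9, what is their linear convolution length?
Linear/full convolution length: m + n - 1 = 13 + 9 - 1 = 21

21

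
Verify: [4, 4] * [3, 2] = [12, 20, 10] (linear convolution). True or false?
Recompute linear convolution of [4, 4] and [3, 2]: y[0] = 4×3 = 12; y[1] = 4×2 + 4×3 = 20; y[2] = 4×2 = 8 → [12, 20, 8]. Compare to given [12, 20, 10]: they differ at index 2: given 10, correct 8, so answer: No

No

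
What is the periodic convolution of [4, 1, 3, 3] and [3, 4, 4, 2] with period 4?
Use y[k] = Σ_j s[j]·t[(k-j) mod 4]. y[0] = 4×3 + 1×2 + 3×4 + 3×4 = 38; y[1] = 4×4 + 1×3 + 3×2 + 3×4 = 37; y[2] = 4×4 + 1×4 + 3×3 + 3×2 = 35; y[3] = 4×2 + 1×4 + 3×4 + 3×3 = 33. Result: [38, 37, 35, 33]

[38, 37, 35, 33]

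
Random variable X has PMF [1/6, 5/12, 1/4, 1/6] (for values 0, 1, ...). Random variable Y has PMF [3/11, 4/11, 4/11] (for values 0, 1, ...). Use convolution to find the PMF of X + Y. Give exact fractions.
P(X+Y=k) = Σ_i P(X=i)·P(Y=k-i) — a convolution of [1/6, 5/12, 1/4, 1/6] and [3/11, 4/11, 4/11]. P(X+Y=0) = (1/6)×(3/11) = 1/22; P(X+Y=1) = (1/6)×(4/11) + (5/12)×(3/11) = 2/33 + 5/44 = 23/132; P(X+Y=2) = (1/6)×(4/11) + (5/12)×(4/11) + (1/4)×(3/11) = 2/33 + 5/33 + 3/44 = 37/132; P(X+Y=3) = (5/12)×(4/11) + (1/4)×(4/11) + (1/6)×(3/11) = 5/33 + 1/11 + 1/22 = 19/66; P(X+Y=4) = (1/4)×(4/11) + (1/6)×(4/11) = 1/11 + 2/33 = 5/33; P(X+Y=5) = (1/6)×(4/11) = 2/33. PMF: [1/22, 23/132, 37/132, 19/66, 5/33, 2/33] (sums to 1 ✓)

[1/22, 23/132, 37/132, 19/66, 5/33, 2/33]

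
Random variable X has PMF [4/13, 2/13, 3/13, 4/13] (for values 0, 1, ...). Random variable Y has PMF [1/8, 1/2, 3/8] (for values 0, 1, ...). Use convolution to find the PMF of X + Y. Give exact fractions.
P(X+Y=k) = Σ_i P(X=i)·P(Y=k-i) — a convolution of [4/13, 2/13, 3/13, 4/13] and [1/8, 1/2, 3/8]. P(X+Y=0) = (4/13)×(1/8) = 1/26; P(X+Y=1) = (4/13)×(1/2) + (2/13)×(1/8) = 2/13 + 1/52 = 9/52; P(X+Y=2) = (4/13)×(3/8) + (2/13)×(1/2) + (3/13)×(1/8) = 3/26 + 1/13 + 3/104 = 23/104; P(X+Y=3) = (2/13)×(3/8) + (3/13)×(1/2) + (4/13)×(1/8) = 3/52 + 3/26 + 1/26 = 11/52; P(X+Y=4) = (3/13)×(3/8) + (4/13)×(1/2) = 9/104 + 2/13 = 25/104; P(X+Y=5) = (4/13)×(3/8) = 3/26. PMF: [1/26, 9/52, 23/104, 11/52, 25/104, 3/26] (sums to 1 ✓)

[1/26, 9/52, 23/104, 11/52, 25/104, 3/26]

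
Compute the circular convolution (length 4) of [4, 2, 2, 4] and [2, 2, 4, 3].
Use y[k] = Σ_j u[j]·v[(k-j) mod 4]. y[0] = 4×2 + 2×3 + 2×4 + 4×2 = 30; y[1] = 4×2 + 2×2 + 2×3 + 4×4 = 34; y[2] = 4×4 + 2×2 + 2×2 + 4×3 = 36; y[3] = 4×3 + 2×4 + 2×2 + 4×2 = 32. Result: [30, 34, 36, 32]

[30, 34, 36, 32]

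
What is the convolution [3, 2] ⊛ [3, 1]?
y[0] = 3×3 = 9; y[1] = 3×1 + 2×3 = 9; y[2] = 2×1 = 2

[9, 9, 2]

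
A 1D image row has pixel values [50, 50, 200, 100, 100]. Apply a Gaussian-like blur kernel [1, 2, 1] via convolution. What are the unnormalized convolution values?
Convolve image row [50, 50, 200, 100, 100] with kernel [1, 2, 1]: y[0] = 50×1 = 50; y[1] = 50×2 + 50×1 = 150; y[2] = 50×1 + 50×2 + 200×1 = 350; y[3] = 50×1 + 200×2 + 100×1 = 550; y[4] = 200×1 + 100×2 + 100×1 = 500; y[5] = 100×1 + 100×2 = 300; y[6] = 100×1 = 100 → [50, 150, 350, 550, 500, 300, 100]. Normalization factor = sum(kernel) = 4.

[50, 150, 350, 550, 500, 300, 100]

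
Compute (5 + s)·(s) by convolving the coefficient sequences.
Ascending coefficients: a = [5, 1], b = [0, 1]. c[0] = 5×0 = 0; c[1] = 5×1 + 1×0 = 5; c[2] = 1×1 = 1. Result coefficients: [0, 5, 1] → 5s + s^2

5s + s^2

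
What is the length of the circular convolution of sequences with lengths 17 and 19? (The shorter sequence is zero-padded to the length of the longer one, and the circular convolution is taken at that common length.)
Circular convolution (zero-padding the shorter input) has length max(m, n) = max(17, 19) = 19

19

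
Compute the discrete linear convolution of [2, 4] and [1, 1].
y[0] = 2×1 = 2; y[1] = 2×1 + 4×1 = 6; y[2] = 4×1 = 4

[2, 6, 4]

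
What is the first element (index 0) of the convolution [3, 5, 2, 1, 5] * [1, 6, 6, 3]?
Use y[k] = Σ_i a[i]·b[k-i] at k=0. y[0] = 3×1 = 3

3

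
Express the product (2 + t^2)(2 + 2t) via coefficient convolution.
Ascending coefficients: a = [2, 0, 1], b = [2, 2]. c[0] = 2×2 = 4; c[1] = 2×2 + 0×2 = 4; c[2] = 0×2 + 1×2 = 2; c[3] = 1×2 = 2. Result coefficients: [4, 4, 2, 2] → 4 + 4t + 2t^2 + 2t^3

4 + 4t + 2t^2 + 2t^3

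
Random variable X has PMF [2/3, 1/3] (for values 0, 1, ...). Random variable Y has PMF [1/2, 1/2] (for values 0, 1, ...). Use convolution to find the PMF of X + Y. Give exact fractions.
P(X+Y=k) = Σ_i P(X=i)·P(Y=k-i) — a convolution of [2/3, 1/3] and [1/2, 1/2]. P(X+Y=0) = (2/3)×(1/2) = 1/3; P(X+Y=1) = (2/3)×(1/2) + (1/3)×(1/2) = 1/3 + 1/6 = 1/2; P(X+Y=2) = (1/3)×(1/2) = 1/6. PMF: [1/3, 1/2, 1/6] (sums to 1 ✓)

[1/3, 1/2, 1/6]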